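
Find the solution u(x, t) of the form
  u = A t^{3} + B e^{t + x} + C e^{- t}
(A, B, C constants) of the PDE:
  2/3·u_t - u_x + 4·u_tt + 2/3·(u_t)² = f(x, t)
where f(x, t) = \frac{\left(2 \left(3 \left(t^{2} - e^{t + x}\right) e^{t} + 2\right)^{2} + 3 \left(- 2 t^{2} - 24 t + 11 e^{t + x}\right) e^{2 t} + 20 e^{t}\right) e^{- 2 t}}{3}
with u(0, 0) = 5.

Substitute the ansatz u = A t^{3} + B e^{t + x} + C e^{- t} into the left-hand side.
Derivatives of the ansatz:
  u_t = 3 A t^{2} + B e^{t} e^{x} - C e^{- t}
  u_x = B e^{t} e^{x}
  u_tt = 6 A t + B e^{t} e^{x} + C e^{- t}
Term by term:
  2/3·u_t = 2 A t^{2} + \frac{2 B e^{t} e^{x}}{3} - \frac{2 C e^{- t}}{3}
  -u_x = - B e^{t} e^{x}
  4·u_tt = 24 A t + 4 B e^{t} e^{x} + 4 C e^{- t}
  2/3·(u_t)² = 6 A^{2} t^{4} + 4 A B t^{2} e^{t} e^{x} - 4 A C t^{2} e^{- t} + \frac{2 B^{2} e^{2 t} e^{2 x}}{3} - \frac{4 B C e^{x}}{3} + \frac{2 C^{2} e^{- 2 t}}{3}
So the left-hand side equals
  6 A^{2} t^{4} + 4 A B t^{2} e^{t} e^{x} - 4 A C t^{2} e^{- t} + 2 A t^{2} + 24 A t + \frac{2 B^{2} e^{2 t} e^{2 x}}{3} - \frac{4 B C e^{x}}{3} + \frac{11 B e^{t} e^{x}}{3} + \frac{2 C^{2} e^{- 2 t}}{3} + \frac{10 C e^{- t}}{3}
This must equal f(x, t) identically; expanded, f = 6 t^{4} - 12 t^{2} e^{t} e^{x} - 2 t^{2} + 8 t^{2} e^{- t} - 24 t + 6 e^{2 t} e^{2 x} + 11 e^{t} e^{x} - 8 e^{x} + \frac{20 e^{- t}}{3} + \frac{8 e^{- 2 t}}{3}.
Matching coefficients of the independent functions:
  [t]:  24 A = -24
  [t^{2}]:  2 A = -2
  [t^{4}]:  6 A^{2} = 6
  [t^{2} e^{- t}]:  - 4 A C = 8
  [e^{t} e^{x}]:  \frac{11 B}{3} = 11
  [e^{2 t} e^{2 x}]:  \frac{2 B^{2}}{3} = 6
  [t^{2} e^{t} e^{x}]:  4 A B = -12
  [e^{- 2 t}]:  \frac{2 C^{2}}{3} = \frac{8}{3}
  [e^{- t}]:  \frac{10 C}{3} = \frac{20}{3}
  [e^{x}]:  - \frac{4 B C}{3} = -8
Solving: A = -1, B = 3, C = 2.
Check against the point condition:
  u(0, 0) = 5  ⟹  B + C = 5  ✓
Hence u(x, t) = - t^{3} + 3 e^{t + x} + 2 e^{- t}.

Answer: u(x, t) = - t^{3} + 3 e^{t + x} + 2 e^{- t}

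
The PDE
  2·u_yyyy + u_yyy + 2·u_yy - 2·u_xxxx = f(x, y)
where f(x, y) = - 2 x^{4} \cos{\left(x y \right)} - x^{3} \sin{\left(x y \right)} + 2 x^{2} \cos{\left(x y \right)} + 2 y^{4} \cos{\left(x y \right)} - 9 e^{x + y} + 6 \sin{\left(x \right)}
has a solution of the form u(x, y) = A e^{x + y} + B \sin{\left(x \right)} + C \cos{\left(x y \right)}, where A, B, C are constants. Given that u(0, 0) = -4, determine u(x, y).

Answer: u(x, y) = - 3 e^{x + y} - 3 \sin{\left(x \right)} - \cos{\left(x y \right)}

Derivation:
Substitute the ansatz u = A e^{x + y} + B \sin{\left(x \right)} + C \cos{\left(x y \right)} into the left-hand side.
Derivatives of the ansatz:
  u_yyyy = A e^{x} e^{y} + C x^{4} \cos{\left(x y \right)}
  u_yyy = A e^{x} e^{y} + C x^{3} \sin{\left(x y \right)}
  u_yy = A e^{x} e^{y} - C x^{2} \cos{\left(x y \right)}
  u_xxxx = A e^{x} e^{y} + B \sin{\left(x \right)} + C y^{4} \cos{\left(x y \right)}
Term by term:
  2·u_yyyy = 2 A e^{x} e^{y} + 2 C x^{4} \cos{\left(x y \right)}
  u_yyy = A e^{x} e^{y} + C x^{3} \sin{\left(x y \right)}
  2·u_yy = 2 A e^{x} e^{y} - 2 C x^{2} \cos{\left(x y \right)}
  -2·u_xxxx = - 2 A e^{x} e^{y} - 2 B \sin{\left(x \right)} - 2 C y^{4} \cos{\left(x y \right)}
So the left-hand side equals
  3 A e^{x} e^{y} - 2 B \sin{\left(x \right)} + 2 C x^{4} \cos{\left(x y \right)} + C x^{3} \sin{\left(x y \right)} - 2 C x^{2} \cos{\left(x y \right)} - 2 C y^{4} \cos{\left(x y \right)}
This must equal f(x, y) identically; expanded, f = - 2 x^{4} \cos{\left(x y \right)} - x^{3} \sin{\left(x y \right)} + 2 x^{2} \cos{\left(x y \right)} + 2 y^{4} \cos{\left(x y \right)} - 9 e^{x} e^{y} + 6 \sin{\left(x \right)}.
Matching coefficients of the independent functions:
  [x^{2} \cos{\left(x y \right)}, y^{4} \cos{\left(x y \right)}]:  - 2 C = 2
  [x^{3} \sin{\left(x y \right)}]:  C = -1
  [x^{4} \cos{\left(x y \right)}]:  2 C = -2
  [e^{x} e^{y}]:  3 A = -9
  [\sin{\left(x \right)}]:  - 2 B = 6
Solving: A = -3, B = -3, C = -1.
Check against the point condition:
  u(0, 0) = -4  ⟹  A + C = -4  ✓
Hence u(x, y) = - 3 e^{x + y} - 3 \sin{\left(x \right)} - \cos{\left(x y \right)}.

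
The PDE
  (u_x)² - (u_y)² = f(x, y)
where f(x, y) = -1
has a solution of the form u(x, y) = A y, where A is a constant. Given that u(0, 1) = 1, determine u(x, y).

Substitute the ansatz u = A y into the left-hand side.
Derivatives of the ansatz:
  u_x = 0
  u_y = A
Term by term:
  (u_x)² = 0
  -(u_y)² = - A^{2}
So the left-hand side equals
  - A^{2}
This must equal f(x, y) = -1 identically.
Matching coefficients of the independent functions:
  [constant term]:  - A^{2} = -1
These equations allow (A) = (-1) or (1).
Impose the point condition(s):
  u(0, 1) = 1  ⟹  A = 1
Only A = 1 satisfies everything.
Hence u(x, y) = y.

Answer: u(x, y) = y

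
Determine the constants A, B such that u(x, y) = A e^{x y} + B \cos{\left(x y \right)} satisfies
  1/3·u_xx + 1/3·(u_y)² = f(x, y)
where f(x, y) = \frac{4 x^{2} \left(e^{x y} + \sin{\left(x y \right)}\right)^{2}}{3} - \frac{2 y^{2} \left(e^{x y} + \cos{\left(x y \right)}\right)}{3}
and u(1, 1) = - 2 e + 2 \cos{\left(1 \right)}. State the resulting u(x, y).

Answer: u(x, y) = - 2 e^{x y} + 2 \cos{\left(x y \right)}

Derivation:
Substitute the ansatz u = A e^{x y} + B \cos{\left(x y \right)} into the left-hand side.
Derivatives of the ansatz:
  u_xx = A y^{2} e^{x y} - B y^{2} \cos{\left(x y \right)}
  u_y = A x e^{x y} - B x \sin{\left(x y \right)}
Term by term:
  1/3·u_xx = \frac{A y^{2} e^{x y}}{3} - \frac{B y^{2} \cos{\left(x y \right)}}{3}
  1/3·(u_y)² = \frac{A^{2} x^{2} e^{2 x y}}{3} - \frac{2 A B x^{2} e^{x y} \sin{\left(x y \right)}}{3} + \frac{B^{2} x^{2} \sin^{2}{\left(x y \right)}}{3}
So the left-hand side equals
  \frac{A^{2} x^{2} e^{2 x y}}{3} - \frac{2 A B x^{2} e^{x y} \sin{\left(x y \right)}}{3} + \frac{A y^{2} e^{x y}}{3} + \frac{B^{2} x^{2} \sin^{2}{\left(x y \right)}}{3} - \frac{B y^{2} \cos{\left(x y \right)}}{3}
This must equal f(x, y) identically; expanded, f = \frac{4 x^{2} e^{2 x y}}{3} + \frac{8 x^{2} e^{x y} \sin{\left(x y \right)}}{3} + \frac{4 x^{2} \sin^{2}{\left(x y \right)}}{3} - \frac{2 y^{2} e^{x y}}{3} - \frac{2 y^{2} \cos{\left(x y \right)}}{3}.
Matching coefficients of the independent functions:
  [x^{2} e^{2 x y}]:  \frac{A^{2}}{3} = \frac{4}{3}
  [x^{2} \sin^{2}{\left(x y \right)}]:  \frac{B^{2}}{3} = \frac{4}{3}
  [y^{2} e^{x y}]:  \frac{A}{3} = - \frac{2}{3}
  [y^{2} \cos{\left(x y \right)}]:  - \frac{B}{3} = - \frac{2}{3}
  [x^{2} e^{x y} \sin{\left(x y \right)}]:  - \frac{2 A B}{3} = \frac{8}{3}
Solving: A = -2, B = 2.
Check against the point condition:
  u(1, 1) = - 2 e + 2 \cos{\left(1 \right)}  ⟹  e A + B \cos{\left(1 \right)} = - 2 e + 2 \cos{\left(1 \right)}  ✓
Hence u(x, y) = - 2 e^{x y} + 2 \cos{\left(x y \right)}.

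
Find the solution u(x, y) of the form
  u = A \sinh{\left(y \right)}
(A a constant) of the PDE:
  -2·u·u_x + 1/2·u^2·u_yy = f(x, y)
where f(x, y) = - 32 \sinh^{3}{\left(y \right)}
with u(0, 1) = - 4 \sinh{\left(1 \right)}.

Answer: u(x, y) = - 4 \sinh{\left(y \right)}

Derivation:
Substitute the ansatz u = A \sinh{\left(y \right)} into the left-hand side.
Derivatives of the ansatz:
  u_x = 0
  u_yy = A \sinh{\left(y \right)}
Term by term:
  -2·u·u_x = 0
  1/2·u^2·u_yy = \frac{A^{3} \sinh^{3}{\left(y \right)}}{2}
So the left-hand side equals
  \frac{A^{3} \sinh^{3}{\left(y \right)}}{2}
This must equal f(x, y) = - 32 \sinh^{3}{\left(y \right)} identically.
Matching coefficients of the independent functions:
  [\sinh^{3}{\left(y \right)}]:  \frac{A^{3}}{2} = -32
Solving: A = -4.
Check against the point condition:
  u(0, 1) = - 4 \sinh{\left(1 \right)}  ⟹  A \sinh{\left(1 \right)} = - 4 \sinh{\left(1 \right)}  ✓
Hence u(x, y) = - 4 \sinh{\left(y \right)}.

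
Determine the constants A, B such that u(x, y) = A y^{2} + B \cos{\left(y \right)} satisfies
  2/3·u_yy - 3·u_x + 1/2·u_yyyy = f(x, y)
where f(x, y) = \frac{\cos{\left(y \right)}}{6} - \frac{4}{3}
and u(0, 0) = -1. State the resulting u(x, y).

Substitute the ansatz u = A y^{2} + B \cos{\left(y \right)} into the left-hand side.
Derivatives of the ansatz:
  u_yy = 2 A - B \cos{\left(y \right)}
  u_x = 0
  u_yyyy = B \cos{\left(y \right)}
Term by term:
  2/3·u_yy = \frac{4 A}{3} - \frac{2 B \cos{\left(y \right)}}{3}
  -3·u_x = 0
  1/2·u_yyyy = \frac{B \cos{\left(y \right)}}{2}
So the left-hand side equals
  \frac{4 A}{3} - \frac{B \cos{\left(y \right)}}{6}
This must equal f(x, y) = \frac{\cos{\left(y \right)}}{6} - \frac{4}{3} identically.
Matching coefficients of the independent functions:
  [constant term]:  \frac{4 A}{3} = - \frac{4}{3}
  [\cos{\left(y \right)}]:  - \frac{B}{6} = \frac{1}{6}
Solving: A = -1, B = -1.
Check against the point condition:
  u(0, 0) = -1  ⟹  B = -1  ✓
Hence u(x, y) = - y^{2} - \cos{\left(y \right)}.

Answer: u(x, y) = - y^{2} - \cos{\left(y \right)}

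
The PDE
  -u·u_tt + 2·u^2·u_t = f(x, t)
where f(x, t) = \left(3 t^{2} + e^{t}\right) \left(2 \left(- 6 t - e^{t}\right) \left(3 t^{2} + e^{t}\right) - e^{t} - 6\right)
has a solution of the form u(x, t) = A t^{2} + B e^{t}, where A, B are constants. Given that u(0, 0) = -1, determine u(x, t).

Substitute the ansatz u = A t^{2} + B e^{t} into the left-hand side.
Derivatives of the ansatz:
  u_tt = 2 A + B e^{t}
  u_t = 2 A t + B e^{t}
Term by term:
  -u·u_tt = - 2 A^{2} t^{2} - A B t^{2} e^{t} - 2 A B e^{t} - B^{2} e^{2 t}
  2·u^2·u_t = 4 A^{3} t^{5} + 2 A^{2} B t^{4} e^{t} + 8 A^{2} B t^{3} e^{t} + 4 A B^{2} t^{2} e^{2 t} + 4 A B^{2} t e^{2 t} + 2 B^{3} e^{3 t}
So the left-hand side equals
  4 A^{3} t^{5} + 2 A^{2} B t^{4} e^{t} + 8 A^{2} B t^{3} e^{t} - 2 A^{2} t^{2} + 4 A B^{2} t^{2} e^{2 t} + 4 A B^{2} t e^{2 t} - A B t^{2} e^{t} - 2 A B e^{t} + 2 B^{3} e^{3 t} - B^{2} e^{2 t}
This must equal f(x, t) identically; expanded, f = - 108 t^{5} - 18 t^{4} e^{t} - 72 t^{3} e^{t} - 12 t^{2} e^{2 t} - 3 t^{2} e^{t} - 18 t^{2} - 12 t e^{2 t} - 2 e^{3 t} - e^{2 t} - 6 e^{t}.
Matching coefficients of the independent functions:
  [t^{2}]:  - 2 A^{2} = -18
  [t^{5}]:  4 A^{3} = -108
  [t e^{2 t}, t^{2} e^{2 t}]:  4 A B^{2} = -12
  [t^{2} e^{t}]:  - A B = -3
  [t^{3} e^{t}]:  8 A^{2} B = -72
  [t^{4} e^{t}]:  2 A^{2} B = -18
  [e^{t}]:  - 2 A B = -6
  [e^{2 t}]:  - B^{2} = -1
  [e^{3 t}]:  2 B^{3} = -2
Solving: A = -3, B = -1.
Check against the point condition:
  u(0, 0) = -1  ⟹  B = -1  ✓
Hence u(x, t) = - 3 t^{2} - e^{t}.

Answer: u(x, t) = - 3 t^{2} - e^{t}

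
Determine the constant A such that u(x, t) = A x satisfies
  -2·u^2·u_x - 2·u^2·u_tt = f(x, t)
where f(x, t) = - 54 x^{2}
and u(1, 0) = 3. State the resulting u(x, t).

Substitute the ansatz u = A x into the left-hand side.
Derivatives of the ansatz:
  u_x = A
  u_tt = 0
Term by term:
  -2·u^2·u_x = - 2 A^{3} x^{2}
  -2·u^2·u_tt = 0
So the left-hand side equals
  - 2 A^{3} x^{2}
This must equal f(x, t) = - 54 x^{2} identically.
Matching coefficients of the independent functions:
  [x^{2}]:  - 2 A^{3} = -54
Solving: A = 3.
Check against the point condition:
  u(1, 0) = 3  ⟹  A = 3  ✓
Hence u(x, t) = 3 x.

Answer: u(x, t) = 3 x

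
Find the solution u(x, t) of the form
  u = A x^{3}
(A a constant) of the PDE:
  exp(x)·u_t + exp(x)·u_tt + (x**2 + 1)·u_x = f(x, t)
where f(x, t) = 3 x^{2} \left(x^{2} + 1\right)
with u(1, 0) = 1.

Substitute the ansatz u = A x^{3} into the left-hand side.
Derivatives of the ansatz:
  u_t = 0
  u_tt = 0
  u_x = 3 A x^{2}
Term by term:
  exp(x)·u_t = 0
  exp(x)·u_tt = 0
  (x**2 + 1)·u_x = 3 A x^{4} + 3 A x^{2}
So the left-hand side equals
  3 A x^{4} + 3 A x^{2}
This must equal f(x, t) identically; expanded, f = 3 x^{4} + 3 x^{2}.
Matching coefficients of the independent functions:
  [x^{2}, x^{4}]:  3 A = 3
Solving: A = 1.
Check against the point condition:
  u(1, 0) = 1  ⟹  A = 1  ✓
Hence u(x, t) = x^{3}.

Answer: u(x, t) = x^{3}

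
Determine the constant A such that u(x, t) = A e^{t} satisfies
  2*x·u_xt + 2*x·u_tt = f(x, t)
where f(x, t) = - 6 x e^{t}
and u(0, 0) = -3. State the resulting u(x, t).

Answer: u(x, t) = - 3 e^{t}

Derivation:
Substitute the ansatz u = A e^{t} into the left-hand side.
Derivatives of the ansatz:
  u_xt = 0
  u_tt = A e^{t}
Term by term:
  2*x·u_xt = 0
  2*x·u_tt = 2 A x e^{t}
So the left-hand side equals
  2 A x e^{t}
This must equal f(x, t) = - 6 x e^{t} identically.
Matching coefficients of the independent functions:
  [x e^{t}]:  2 A = -6
Solving: A = -3.
Check against the point condition:
  u(0, 0) = -3  ⟹  A = -3  ✓
Hence u(x, t) = - 3 e^{t}.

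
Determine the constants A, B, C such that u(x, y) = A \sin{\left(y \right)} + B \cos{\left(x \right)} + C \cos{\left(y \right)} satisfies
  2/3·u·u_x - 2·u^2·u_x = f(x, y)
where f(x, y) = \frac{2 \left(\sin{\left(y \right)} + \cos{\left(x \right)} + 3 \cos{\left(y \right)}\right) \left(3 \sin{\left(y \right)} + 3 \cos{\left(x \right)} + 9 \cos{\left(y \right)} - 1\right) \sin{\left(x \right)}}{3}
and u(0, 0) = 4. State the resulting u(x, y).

Substitute the ansatz u = A \sin{\left(y \right)} + B \cos{\left(x \right)} + C \cos{\left(y \right)} into the left-hand side.
Derivatives of the ansatz:
  u_x = - B \sin{\left(x \right)}
Term by term:
  2/3·u·u_x = - \frac{2 A B \sin{\left(x \right)} \sin{\left(y \right)}}{3} - \frac{2 B^{2} \sin{\left(x \right)} \cos{\left(x \right)}}{3} - \frac{2 B C \sin{\left(x \right)} \cos{\left(y \right)}}{3}
  -2·u^2·u_x = 2 A^{2} B \sin{\left(x \right)} \sin^{2}{\left(y \right)} + 4 A B^{2} \sin{\left(x \right)} \sin{\left(y \right)} \cos{\left(x \right)} + 4 A B C \sin{\left(x \right)} \sin{\left(y \right)} \cos{\left(y \right)} + 2 B^{3} \sin{\left(x \right)} \cos^{2}{\left(x \right)} + 4 B^{2} C \sin{\left(x \right)} \cos{\left(x \right)} \cos{\left(y \right)} + 2 B C^{2} \sin{\left(x \right)} \cos^{2}{\left(y \right)}
So the left-hand side equals
  2 A^{2} B \sin{\left(x \right)} \sin^{2}{\left(y \right)} + 4 A B^{2} \sin{\left(x \right)} \sin{\left(y \right)} \cos{\left(x \right)} + 4 A B C \sin{\left(x \right)} \sin{\left(y \right)} \cos{\left(y \right)} - \frac{2 A B \sin{\left(x \right)} \sin{\left(y \right)}}{3} + 2 B^{3} \sin{\left(x \right)} \cos^{2}{\left(x \right)} + 4 B^{2} C \sin{\left(x \right)} \cos{\left(x \right)} \cos{\left(y \right)} - \frac{2 B^{2} \sin{\left(x \right)} \cos{\left(x \right)}}{3} + 2 B C^{2} \sin{\left(x \right)} \cos^{2}{\left(y \right)} - \frac{2 B C \sin{\left(x \right)} \cos{\left(y \right)}}{3}
This must equal f(x, y) identically; expanded, f = 2 \sin{\left(x \right)} \sin^{2}{\left(y \right)} + 4 \sin{\left(x \right)} \sin{\left(y \right)} \cos{\left(x \right)} + 12 \sin{\left(x \right)} \sin{\left(y \right)} \cos{\left(y \right)} - \frac{2 \sin{\left(x \right)} \sin{\left(y \right)}}{3} + 2 \sin{\left(x \right)} \cos^{2}{\left(x \right)} + 12 \sin{\left(x \right)} \cos{\left(x \right)} \cos{\left(y \right)} - \frac{2 \sin{\left(x \right)} \cos{\left(x \right)}}{3} + 18 \sin{\left(x \right)} \cos^{2}{\left(y \right)} - 2 \sin{\left(x \right)} \cos{\left(y \right)}.
Matching coefficients of the independent functions:
  [\sin{\left(x \right)} \sin{\left(y \right)}]:  - \frac{2 A B}{3} = - \frac{2}{3}
  [\sin{\left(x \right)} \sin^{2}{\left(y \right)}]:  2 A^{2} B = 2
  [\sin{\left(x \right)} \cos{\left(x \right)}]:  - \frac{2 B^{2}}{3} = - \frac{2}{3}
  [\sin{\left(x \right)} \cos^{2}{\left(x \right)}]:  2 B^{3} = 2
  [\sin{\left(x \right)} \cos{\left(y \right)}]:  - \frac{2 B C}{3} = -2
  [\sin{\left(x \right)} \cos^{2}{\left(y \right)}]:  2 B C^{2} = 18
  [\sin{\left(x \right)} \sin{\left(y \right)} \cos{\left(x \right)}]:  4 A B^{2} = 4
  [\sin{\left(x \right)} \sin{\left(y \right)} \cos{\left(y \right)}]:  4 A B C = 12
  [\sin{\left(x \right)} \cos{\left(x \right)} \cos{\left(y \right)}]:  4 B^{2} C = 12
Solving: A = 1, B = 1, C = 3.
Check against the point condition:
  u(0, 0) = 4  ⟹  B + C = 4  ✓
Hence u(x, y) = \sin{\left(y \right)} + \cos{\left(x \right)} + 3 \cos{\left(y \right)}.

Answer: u(x, y) = \sin{\left(y \right)} + \cos{\left(x \right)} + 3 \cos{\left(y \right)}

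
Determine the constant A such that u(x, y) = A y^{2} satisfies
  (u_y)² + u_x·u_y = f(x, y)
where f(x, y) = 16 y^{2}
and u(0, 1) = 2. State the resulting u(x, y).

Substitute the ansatz u = A y^{2} into the left-hand side.
Derivatives of the ansatz:
  u_y = 2 A y
  u_x = 0
Term by term:
  (u_y)² = 4 A^{2} y^{2}
  u_x·u_y = 0
So the left-hand side equals
  4 A^{2} y^{2}
This must equal f(x, y) = 16 y^{2} identically.
Matching coefficients of the independent functions:
  [y^{2}]:  4 A^{2} = 16
These equations allow (A) = (-2) or (2).
Impose the point condition(s):
  u(0, 1) = 2  ⟹  A = 2
Only A = 2 satisfies everything.
Hence u(x, y) = 2 y^{2}.

Answer: u(x, y) = 2 y^{2}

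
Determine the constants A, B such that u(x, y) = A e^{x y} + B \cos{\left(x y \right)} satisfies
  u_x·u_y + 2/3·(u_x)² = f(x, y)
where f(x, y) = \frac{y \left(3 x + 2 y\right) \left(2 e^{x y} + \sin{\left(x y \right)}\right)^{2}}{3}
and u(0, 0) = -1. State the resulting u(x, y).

Substitute the ansatz u = A e^{x y} + B \cos{\left(x y \right)} into the left-hand side.
Derivatives of the ansatz:
  u_x = A y e^{x y} - B y \sin{\left(x y \right)}
  u_y = A x e^{x y} - B x \sin{\left(x y \right)}
Term by term:
  u_x·u_y = A^{2} x y e^{2 x y} - 2 A B x y e^{x y} \sin{\left(x y \right)} + B^{2} x y \sin^{2}{\left(x y \right)}
  2/3·(u_x)² = \frac{2 A^{2} y^{2} e^{2 x y}}{3} - \frac{4 A B y^{2} e^{x y} \sin{\left(x y \right)}}{3} + \frac{2 B^{2} y^{2} \sin^{2}{\left(x y \right)}}{3}
So the left-hand side equals
  A^{2} x y e^{2 x y} + \frac{2 A^{2} y^{2} e^{2 x y}}{3} - 2 A B x y e^{x y} \sin{\left(x y \right)} - \frac{4 A B y^{2} e^{x y} \sin{\left(x y \right)}}{3} + B^{2} x y \sin^{2}{\left(x y \right)} + \frac{2 B^{2} y^{2} \sin^{2}{\left(x y \right)}}{3}
This must equal f(x, y) identically; expanded, f = 4 x y e^{2 x y} + 4 x y e^{x y} \sin{\left(x y \right)} + x y \sin^{2}{\left(x y \right)} + \frac{8 y^{2} e^{2 x y}}{3} + \frac{8 y^{2} e^{x y} \sin{\left(x y \right)}}{3} + \frac{2 y^{2} \sin^{2}{\left(x y \right)}}{3}.
Matching coefficients of the independent functions:
  [y^{2} e^{2 x y}]:  \frac{2 A^{2}}{3} = \frac{8}{3}
  [y^{2} \sin^{2}{\left(x y \right)}]:  \frac{2 B^{2}}{3} = \frac{2}{3}
  [x y e^{2 x y}]:  A^{2} = 4
  [x y \sin^{2}{\left(x y \right)}]:  B^{2} = 1
  [y^{2} e^{x y} \sin{\left(x y \right)}]:  - \frac{4 A B}{3} = \frac{8}{3}
  [x y e^{x y} \sin{\left(x y \right)}]:  - 2 A B = 4
These equations allow (A, B) = (-2, 1) or (2, -1).
Impose the point condition(s):
  u(0, 0) = -1  ⟹  A + B = -1
Only A = -2, B = 1 satisfies everything.
Hence u(x, y) = - 2 e^{x y} + \cos{\left(x y \right)}.

Answer: u(x, y) = - 2 e^{x y} + \cos{\left(x y \right)}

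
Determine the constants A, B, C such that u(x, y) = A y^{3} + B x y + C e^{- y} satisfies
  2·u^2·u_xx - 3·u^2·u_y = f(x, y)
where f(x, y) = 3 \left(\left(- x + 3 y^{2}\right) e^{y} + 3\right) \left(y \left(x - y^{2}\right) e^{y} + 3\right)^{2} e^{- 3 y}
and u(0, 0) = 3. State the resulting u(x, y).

Answer: u(x, y) = x y - y^{3} + 3 e^{- y}

Derivation:
Substitute the ansatz u = A y^{3} + B x y + C e^{- y} into the left-hand side.
Derivatives of the ansatz:
  u_xx = 0
  u_y = 3 A y^{2} + B x - C e^{- y}
Term by term:
  2·u^2·u_xx = 0
  -3·u^2·u_y = - 9 A^{3} y^{8} - 21 A^{2} B x y^{6} + 3 A^{2} C y^{6} e^{- y} - 18 A^{2} C y^{5} e^{- y} - 15 A B^{2} x^{2} y^{4} + 6 A B C x y^{4} e^{- y} - 24 A B C x y^{3} e^{- y} + 6 A C^{2} y^{3} e^{- 2 y} - 9 A C^{2} y^{2} e^{- 2 y} - 3 B^{3} x^{3} y^{2} + 3 B^{2} C x^{2} y^{2} e^{- y} - 6 B^{2} C x^{2} y e^{- y} + 6 B C^{2} x y e^{- 2 y} - 3 B C^{2} x e^{- 2 y} + 3 C^{3} e^{- 3 y}
So the left-hand side equals
  - 9 A^{3} y^{8} - 21 A^{2} B x y^{6} + 3 A^{2} C y^{6} e^{- y} - 18 A^{2} C y^{5} e^{- y} - 15 A B^{2} x^{2} y^{4} + 6 A B C x y^{4} e^{- y} - 24 A B C x y^{3} e^{- y} + 6 A C^{2} y^{3} e^{- 2 y} - 9 A C^{2} y^{2} e^{- 2 y} - 3 B^{3} x^{3} y^{2} + 3 B^{2} C x^{2} y^{2} e^{- y} - 6 B^{2} C x^{2} y e^{- y} + 6 B C^{2} x y e^{- 2 y} - 3 B C^{2} x e^{- 2 y} + 3 C^{3} e^{- 3 y}
This must equal f(x, y) identically; expanded, f = - 3 x^{3} y^{2} + 15 x^{2} y^{4} + 9 x^{2} y^{2} e^{- y} - 18 x^{2} y e^{- y} - 21 x y^{6} - 18 x y^{4} e^{- y} + 72 x y^{3} e^{- y} + 54 x y e^{- 2 y} - 27 x e^{- 2 y} + 9 y^{8} + 9 y^{6} e^{- y} - 54 y^{5} e^{- y} - 54 y^{3} e^{- 2 y} + 81 y^{2} e^{- 2 y} + 81 e^{- 3 y}.
Matching coefficients of the independent functions:
(each divided by its leading coefficient; functions giving the same equation are listed together)
  [y^{8}]:  A^{3} + 1 = 0
  [x y^{6}]:  A^{2} B - 1 = 0
  [x e^{- 2 y}, x y e^{- 2 y}]:  B C^{2} - 9 = 0
  [x^{2} y^{4}]:  A B^{2} + 1 = 0
  [x^{3} y^{2}]:  B^{3} - 1 = 0
  [y^{2} e^{- 2 y}, y^{3} e^{- 2 y}]:  A C^{2} + 9 = 0
  [y^{5} e^{- y}, y^{6} e^{- y}]:  A^{2} C - 3 = 0
  [x y^{3} e^{- y}, x y^{4} e^{- y}]:  A B C + 3 = 0
  [x^{2} y e^{- y}, x^{2} y^{2} e^{- y}]:  B^{2} C - 3 = 0
  [e^{- 3 y}]:  C^{3} - 27 = 0
Solving: A = -1, B = 1, C = 3.
Check against the point condition:
  u(0, 0) = 3  ⟹  C = 3  ✓
Hence u(x, y) = x y - y^{3} + 3 e^{- y}.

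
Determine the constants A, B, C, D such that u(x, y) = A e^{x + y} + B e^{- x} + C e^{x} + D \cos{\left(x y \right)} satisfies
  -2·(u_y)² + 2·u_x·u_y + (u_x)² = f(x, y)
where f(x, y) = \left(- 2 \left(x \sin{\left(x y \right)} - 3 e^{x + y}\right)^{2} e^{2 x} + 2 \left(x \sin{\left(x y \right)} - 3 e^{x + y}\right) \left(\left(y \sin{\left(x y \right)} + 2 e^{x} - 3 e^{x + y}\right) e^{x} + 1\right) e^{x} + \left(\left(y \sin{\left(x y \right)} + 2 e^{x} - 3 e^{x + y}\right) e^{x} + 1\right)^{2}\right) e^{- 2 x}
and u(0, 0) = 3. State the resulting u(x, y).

Substitute the ansatz u = A e^{x + y} + B e^{- x} + C e^{x} + D \cos{\left(x y \right)} into the left-hand side.
Derivatives of the ansatz:
  u_y = A e^{x} e^{y} - D x \sin{\left(x y \right)}
  u_x = A e^{x} e^{y} - B e^{- x} + C e^{x} - D y \sin{\left(x y \right)}
Term by term:
  -2·(u_y)² = - 2 A^{2} e^{2 x} e^{2 y} + 4 A D x e^{x} e^{y} \sin{\left(x y \right)} - 2 D^{2} x^{2} \sin^{2}{\left(x y \right)}
  2·u_x·u_y = 2 A^{2} e^{2 x} e^{2 y} - 2 A B e^{y} + 2 A C e^{2 x} e^{y} - 2 A D x e^{x} e^{y} \sin{\left(x y \right)} - 2 A D y e^{x} e^{y} \sin{\left(x y \right)} + 2 B D x e^{- x} \sin{\left(x y \right)} - 2 C D x e^{x} \sin{\left(x y \right)} + 2 D^{2} x y \sin^{2}{\left(x y \right)}
  (u_x)² = A^{2} e^{2 x} e^{2 y} - 2 A B e^{y} + 2 A C e^{2 x} e^{y} - 2 A D y e^{x} e^{y} \sin{\left(x y \right)} + B^{2} e^{- 2 x} - 2 B C + 2 B D y e^{- x} \sin{\left(x y \right)} + C^{2} e^{2 x} - 2 C D y e^{x} \sin{\left(x y \right)} + D^{2} y^{2} \sin^{2}{\left(x y \right)}
So the left-hand side equals
  A^{2} e^{2 x} e^{2 y} - 4 A B e^{y} + 4 A C e^{2 x} e^{y} + 2 A D x e^{x} e^{y} \sin{\left(x y \right)} - 4 A D y e^{x} e^{y} \sin{\left(x y \right)} + B^{2} e^{- 2 x} - 2 B C + 2 B D x e^{- x} \sin{\left(x y \right)} + 2 B D y e^{- x} \sin{\left(x y \right)} + C^{2} e^{2 x} - 2 C D x e^{x} \sin{\left(x y \right)} - 2 C D y e^{x} \sin{\left(x y \right)} - 2 D^{2} x^{2} \sin^{2}{\left(x y \right)} + 2 D^{2} x y \sin^{2}{\left(x y \right)} + D^{2} y^{2} \sin^{2}{\left(x y \right)}
This must equal f(x, y) identically; expanded, f = - 2 x^{2} \sin^{2}{\left(x y \right)} + 2 x y \sin^{2}{\left(x y \right)} + 6 x e^{x} e^{y} \sin{\left(x y \right)} + 4 x e^{x} \sin{\left(x y \right)} + 2 x e^{- x} \sin{\left(x y \right)} + y^{2} \sin^{2}{\left(x y \right)} - 12 y e^{x} e^{y} \sin{\left(x y \right)} + 4 y e^{x} \sin{\left(x y \right)} + 2 y e^{- x} \sin{\left(x y \right)} + 9 e^{2 x} e^{2 y} - 24 e^{2 x} e^{y} + 4 e^{2 x} - 12 e^{y} + 4 + e^{- 2 x}.
Matching coefficients of the independent functions:
(each divided by its leading coefficient; functions giving the same equation are listed together)
  [constant term]:  B C + 2 = 0
  [x^{2} \sin^{2}{\left(x y \right)}, y^{2} \sin^{2}{\left(x y \right)}, x y \sin^{2}{\left(x y \right)}]:  D^{2} - 1 = 0
  [e^{2 x} e^{y}]:  A C + 6 = 0
  [e^{2 x} e^{2 y}]:  A^{2} - 9 = 0
  [x e^{- x} \sin{\left(x y \right)}, y e^{- x} \sin{\left(x y \right)}]:  B D - 1 = 0
  [x e^{x} \sin{\left(x y \right)}, y e^{x} \sin{\left(x y \right)}]:  C D + 2 = 0
  [x e^{x} e^{y} \sin{\left(x y \right)}, y e^{x} e^{y} \sin{\left(x y \right)}]:  A D - 3 = 0
  [e^{- 2 x}]:  B^{2} - 1 = 0
  [e^{2 x}]:  C^{2} - 4 = 0
  [e^{y}]:  A B - 3 = 0
These equations allow (A, B, C, D) = (-3, -1, 2, -1) or (3, 1, -2, 1).
Impose the point condition(s):
  u(0, 0) = 3  ⟹  A + B + C + D = 3
Only A = 3, B = 1, C = -2, D = 1 satisfies everything.
Hence u(x, y) = - 2 e^{x} + 3 e^{x + y} + \cos{\left(x y \right)} + e^{- x}.

Answer: u(x, y) = - 2 e^{x} + 3 e^{x + y} + \cos{\left(x y \right)} + e^{- x}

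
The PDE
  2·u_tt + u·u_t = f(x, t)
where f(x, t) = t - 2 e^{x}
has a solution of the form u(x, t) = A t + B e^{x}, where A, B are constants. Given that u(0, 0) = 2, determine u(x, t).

Substitute the ansatz u = A t + B e^{x} into the left-hand side.
Derivatives of the ansatz:
  u_tt = 0
  u_t = A
Term by term:
  2·u_tt = 0
  u·u_t = A^{2} t + A B e^{x}
So the left-hand side equals
  A^{2} t + A B e^{x}
This must equal f(x, t) = t - 2 e^{x} identically.
Matching coefficients of the independent functions:
  [t]:  A^{2} = 1
  [e^{x}]:  A B = -2
These equations allow (A, B) = (-1, 2) or (1, -2).
Impose the point condition(s):
  u(0, 0) = 2  ⟹  B = 2
Only A = -1, B = 2 satisfies everything.
Hence u(x, t) = - t + 2 e^{x}.

Answer: u(x, t) = - t + 2 e^{x}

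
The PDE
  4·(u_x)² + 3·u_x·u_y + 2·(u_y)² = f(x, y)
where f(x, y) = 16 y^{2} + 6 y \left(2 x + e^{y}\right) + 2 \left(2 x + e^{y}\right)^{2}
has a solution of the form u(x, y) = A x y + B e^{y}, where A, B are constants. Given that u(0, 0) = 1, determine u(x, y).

Substitute the ansatz u = A x y + B e^{y} into the left-hand side.
Derivatives of the ansatz:
  u_x = A y
  u_y = A x + B e^{y}
Term by term:
  4·(u_x)² = 4 A^{2} y^{2}
  3·u_x·u_y = 3 A^{2} x y + 3 A B y e^{y}
  2·(u_y)² = 2 A^{2} x^{2} + 4 A B x e^{y} + 2 B^{2} e^{2 y}
So the left-hand side equals
  2 A^{2} x^{2} + 3 A^{2} x y + 4 A^{2} y^{2} + 4 A B x e^{y} + 3 A B y e^{y} + 2 B^{2} e^{2 y}
This must equal f(x, y) identically; expanded, f = 8 x^{2} + 12 x y + 8 x e^{y} + 16 y^{2} + 6 y e^{y} + 2 e^{2 y}.
Matching coefficients of the independent functions:
  [x^{2}]:  2 A^{2} = 8
  [y^{2}]:  4 A^{2} = 16
  [x y]:  3 A^{2} = 12
  [x e^{y}]:  4 A B = 8
  [y e^{y}]:  3 A B = 6
  [e^{2 y}]:  2 B^{2} = 2
These equations allow (A, B) = (-2, -1) or (2, 1).
Impose the point condition(s):
  u(0, 0) = 1  ⟹  B = 1
Only A = 2, B = 1 satisfies everything.
Hence u(x, y) = 2 x y + e^{y}.

Answer: u(x, y) = 2 x y + e^{y}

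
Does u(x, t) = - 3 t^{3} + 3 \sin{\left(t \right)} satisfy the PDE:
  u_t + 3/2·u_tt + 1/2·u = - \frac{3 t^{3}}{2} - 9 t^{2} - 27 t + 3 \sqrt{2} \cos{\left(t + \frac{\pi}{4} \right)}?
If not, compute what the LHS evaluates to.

Evaluate each term of the left-hand side for u = - 3 t^{3} + 3 \sin{\left(t \right)}.
Derivatives:
  u_t = - 9 t^{2} + 3 \cos{\left(t \right)}
  u_tt = - 18 t - 3 \sin{\left(t \right)}
Terms:
  u_t = - 9 t^{2} + 3 \cos{\left(t \right)}
  3/2·u_tt = - 27 t - \frac{9 \sin{\left(t \right)}}{2}
  1/2·u = - \frac{3 t^{3}}{2} + \frac{3 \sin{\left(t \right)}}{2}
Sum: LHS = - \frac{3 t^{3}}{2} - 9 t^{2} - 27 t + 3 \sqrt{2} \cos{\left(t + \frac{\pi}{4} \right)}
This is exactly the given right-hand side, so u is a solution.

Answer: Yes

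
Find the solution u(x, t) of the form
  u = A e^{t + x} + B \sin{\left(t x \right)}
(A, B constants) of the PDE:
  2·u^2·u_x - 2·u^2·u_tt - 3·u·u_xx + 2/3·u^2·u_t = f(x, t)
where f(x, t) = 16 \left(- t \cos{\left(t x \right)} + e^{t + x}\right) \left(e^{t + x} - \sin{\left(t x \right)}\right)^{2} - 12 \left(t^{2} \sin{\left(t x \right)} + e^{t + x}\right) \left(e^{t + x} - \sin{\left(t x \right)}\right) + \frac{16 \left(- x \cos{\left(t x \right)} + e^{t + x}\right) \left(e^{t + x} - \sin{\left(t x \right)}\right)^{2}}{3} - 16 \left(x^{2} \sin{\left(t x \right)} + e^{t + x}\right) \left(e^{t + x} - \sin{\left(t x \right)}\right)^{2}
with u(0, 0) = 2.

Answer: u(x, t) = 2 e^{t + x} - 2 \sin{\left(t x \right)}

Derivation:
Substitute the ansatz u = A e^{t + x} + B \sin{\left(t x \right)} into the left-hand side.
Derivatives of the ansatz:
  u_x = A e^{t} e^{x} + B t \cos{\left(t x \right)}
  u_tt = A e^{t} e^{x} - B x^{2} \sin{\left(t x \right)}
  u_xx = A e^{t} e^{x} - B t^{2} \sin{\left(t x \right)}
  u_t = A e^{t} e^{x} + B x \cos{\left(t x \right)}
Term by term:
  2·u^2·u_x = 2 A^{3} e^{3 t} e^{3 x} + 2 A^{2} B t e^{2 t} e^{2 x} \cos{\left(t x \right)} + 4 A^{2} B e^{2 t} e^{2 x} \sin{\left(t x \right)} + 4 A B^{2} t e^{t} e^{x} \sin{\left(t x \right)} \cos{\left(t x \right)} + 2 A B^{2} e^{t} e^{x} \sin^{2}{\left(t x \right)} + 2 B^{3} t \sin^{2}{\left(t x \right)} \cos{\left(t x \right)}
  -2·u^2·u_tt = - 2 A^{3} e^{3 t} e^{3 x} + 2 A^{2} B x^{2} e^{2 t} e^{2 x} \sin{\left(t x \right)} - 4 A^{2} B e^{2 t} e^{2 x} \sin{\left(t x \right)} + 4 A B^{2} x^{2} e^{t} e^{x} \sin^{2}{\left(t x \right)} - 2 A B^{2} e^{t} e^{x} \sin^{2}{\left(t x \right)} + 2 B^{3} x^{2} \sin^{3}{\left(t x \right)}
  -3·u·u_xx = - 3 A^{2} e^{2 t} e^{2 x} + 3 A B t^{2} e^{t} e^{x} \sin{\left(t x \right)} - 3 A B e^{t} e^{x} \sin{\left(t x \right)} + 3 B^{2} t^{2} \sin^{2}{\left(t x \right)}
  2/3·u^2·u_t = \frac{2 A^{3} e^{3 t} e^{3 x}}{3} + \frac{2 A^{2} B x e^{2 t} e^{2 x} \cos{\left(t x \right)}}{3} + \frac{4 A^{2} B e^{2 t} e^{2 x} \sin{\left(t x \right)}}{3} + \frac{4 A B^{2} x e^{t} e^{x} \sin{\left(t x \right)} \cos{\left(t x \right)}}{3} + \frac{2 A B^{2} e^{t} e^{x} \sin^{2}{\left(t x \right)}}{3} + \frac{2 B^{3} x \sin^{2}{\left(t x \right)} \cos{\left(t x \right)}}{3}
So the left-hand side equals
  \frac{2 A^{3} e^{3 t} e^{3 x}}{3} + 2 A^{2} B t e^{2 t} e^{2 x} \cos{\left(t x \right)} + 2 A^{2} B x^{2} e^{2 t} e^{2 x} \sin{\left(t x \right)} + \frac{2 A^{2} B x e^{2 t} e^{2 x} \cos{\left(t x \right)}}{3} + \frac{4 A^{2} B e^{2 t} e^{2 x} \sin{\left(t x \right)}}{3} - 3 A^{2} e^{2 t} e^{2 x} + 4 A B^{2} t e^{t} e^{x} \sin{\left(t x \right)} \cos{\left(t x \right)} + 4 A B^{2} x^{2} e^{t} e^{x} \sin^{2}{\left(t x \right)} + \frac{4 A B^{2} x e^{t} e^{x} \sin{\left(t x \right)} \cos{\left(t x \right)}}{3} + \frac{2 A B^{2} e^{t} e^{x} \sin^{2}{\left(t x \right)}}{3} + 3 A B t^{2} e^{t} e^{x} \sin{\left(t x \right)} - 3 A B e^{t} e^{x} \sin{\left(t x \right)} + 2 B^{3} t \sin^{2}{\left(t x \right)} \cos{\left(t x \right)} + 2 B^{3} x^{2} \sin^{3}{\left(t x \right)} + \frac{2 B^{3} x \sin^{2}{\left(t x \right)} \cos{\left(t x \right)}}{3} + 3 B^{2} t^{2} \sin^{2}{\left(t x \right)}
This must equal f(x, t) identically; expanded, f = - 12 t^{2} e^{t} e^{x} \sin{\left(t x \right)} + 12 t^{2} \sin^{2}{\left(t x \right)} - 16 t e^{2 t} e^{2 x} \cos{\left(t x \right)} + 32 t e^{t} e^{x} \sin{\left(t x \right)} \cos{\left(t x \right)} - 16 t \sin^{2}{\left(t x \right)} \cos{\left(t x \right)} - 16 x^{2} e^{2 t} e^{2 x} \sin{\left(t x \right)} + 32 x^{2} e^{t} e^{x} \sin^{2}{\left(t x \right)} - 16 x^{2} \sin^{3}{\left(t x \right)} - \frac{16 x e^{2 t} e^{2 x} \cos{\left(t x \right)}}{3} + \frac{32 x e^{t} e^{x} \sin{\left(t x \right)} \cos{\left(t x \right)}}{3} - \frac{16 x \sin^{2}{\left(t x \right)} \cos{\left(t x \right)}}{3} + \frac{16 e^{3 t} e^{3 x}}{3} - \frac{32 e^{2 t} e^{2 x} \sin{\left(t x \right)}}{3} - 12 e^{2 t} e^{2 x} + \frac{16 e^{t} e^{x} \sin^{2}{\left(t x \right)}}{3} + 12 e^{t} e^{x} \sin{\left(t x \right)}.
Matching coefficients of the independent functions:
(each divided by its leading coefficient; functions giving the same equation are listed together)
  [t^{2} \sin^{2}{\left(t x \right)}]:  B^{2} - 4 = 0
  [x^{2} \sin^{3}{\left(t x \right)}, t \sin^{2}{\left(t x \right)} \cos{\left(t x \right)}, x \sin^{2}{\left(t x \right)} \cos{\left(t x \right)}]:  B^{3} + 8 = 0
  [e^{2 t} e^{2 x}]:  A^{2} - 4 = 0
  [e^{3 t} e^{3 x}]:  A^{3} - 8 = 0
  [e^{t} e^{x} \sin{\left(t x \right)}, t^{2} e^{t} e^{x} \sin{\left(t x \right)}]:  A B + 4 = 0
  [e^{t} e^{x} \sin^{2}{\left(t x \right)}, x^{2} e^{t} e^{x} \sin^{2}{\left(t x \right)}, t e^{t} e^{x} \sin{\left(t x \right)} \cos{\left(t x \right)}, …]:  A B^{2} - 8 = 0
  [e^{2 t} e^{2 x} \sin{\left(t x \right)}, t e^{2 t} e^{2 x} \cos{\left(t x \right)}, x e^{2 t} e^{2 x} \cos{\left(t x \right)}, …]:  A^{2} B + 8 = 0
Solving: A = 2, B = -2.
Check against the point condition:
  u(0, 0) = 2  ⟹  A = 2  ✓
Hence u(x, t) = 2 e^{t + x} - 2 \sin{\left(t x \right)}.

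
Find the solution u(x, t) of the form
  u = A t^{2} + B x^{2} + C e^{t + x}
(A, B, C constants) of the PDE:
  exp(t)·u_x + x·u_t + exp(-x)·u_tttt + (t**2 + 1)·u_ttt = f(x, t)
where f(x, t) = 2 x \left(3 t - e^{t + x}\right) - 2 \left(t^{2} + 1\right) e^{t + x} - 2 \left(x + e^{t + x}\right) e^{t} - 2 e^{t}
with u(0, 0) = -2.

Answer: u(x, t) = 3 t^{2} - x^{2} - 2 e^{t + x}

Derivation:
Substitute the ansatz u = A t^{2} + B x^{2} + C e^{t + x} into the left-hand side.
Derivatives of the ansatz:
  u_x = 2 B x + C e^{t} e^{x}
  u_t = 2 A t + C e^{t} e^{x}
  u_tttt = C e^{t} e^{x}
  u_ttt = C e^{t} e^{x}
Term by term:
  exp(t)·u_x = 2 B x e^{t} + C e^{2 t} e^{x}
  x·u_t = 2 A t x + C x e^{t} e^{x}
  exp(-x)·u_tttt = C e^{t}
  (t**2 + 1)·u_ttt = C t^{2} e^{t} e^{x} + C e^{t} e^{x}
So the left-hand side equals
  2 A t x + 2 B x e^{t} + C t^{2} e^{t} e^{x} + C x e^{t} e^{x} + C e^{2 t} e^{x} + C e^{t} e^{x} + C e^{t}
This must equal f(x, t) identically; expanded, f = - 2 t^{2} e^{t} e^{x} + 6 t x - 2 x e^{t} e^{x} - 2 x e^{t} - 2 e^{2 t} e^{x} - 2 e^{t} e^{x} - 2 e^{t}.
Matching coefficients of the independent functions:
  [t x]:  2 A = 6
  [x e^{t}]:  2 B = -2
  [e^{t} e^{x}, e^{2 t} e^{x}, t^{2} e^{t} e^{x}, x e^{t} e^{x}, …]:  C = -2
Solving: A = 3, B = -1, C = -2.
Check against the point condition:
  u(0, 0) = -2  ⟹  C = -2  ✓
Hence u(x, t) = 3 t^{2} - x^{2} - 2 e^{t + x}.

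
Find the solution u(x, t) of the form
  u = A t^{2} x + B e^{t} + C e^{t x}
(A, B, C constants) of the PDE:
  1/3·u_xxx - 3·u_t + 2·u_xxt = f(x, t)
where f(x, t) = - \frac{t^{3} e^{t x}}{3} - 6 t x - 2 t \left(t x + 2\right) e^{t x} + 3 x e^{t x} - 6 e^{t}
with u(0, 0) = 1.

Substitute the ansatz u = A t^{2} x + B e^{t} + C e^{t x} into the left-hand side.
Derivatives of the ansatz:
  u_xxx = C t^{3} e^{t x}
  u_t = 2 A t x + B e^{t} + C x e^{t x}
  u_xxt = C t^{2} x e^{t x} + 2 C t e^{t x}
Term by term:
  1/3·u_xxx = \frac{C t^{3} e^{t x}}{3}
  -3·u_t = - 6 A t x - 3 B e^{t} - 3 C x e^{t x}
  2·u_xxt = 2 C t^{2} x e^{t x} + 4 C t e^{t x}
So the left-hand side equals
  - 6 A t x - 3 B e^{t} + \frac{C t^{3} e^{t x}}{3} + 2 C t^{2} x e^{t x} + 4 C t e^{t x} - 3 C x e^{t x}
This must equal f(x, t) identically; expanded, f = - \frac{t^{3} e^{t x}}{3} - 2 t^{2} x e^{t x} - 6 t x - 4 t e^{t x} + 3 x e^{t x} - 6 e^{t}.
Matching coefficients of the independent functions:
  [t x]:  - 6 A = -6
  [t e^{t x}]:  4 C = -4
  [t^{3} e^{t x}]:  \frac{C}{3} = - \frac{1}{3}
  [x e^{t x}]:  - 3 C = 3
  [t^{2} x e^{t x}]:  2 C = -2
  [e^{t}]:  - 3 B = -6
Solving: A = 1, B = 2, C = -1.
Check against the point condition:
  u(0, 0) = 1  ⟹  B + C = 1  ✓
Hence u(x, t) = t^{2} x + 2 e^{t} - e^{t x}.

Answer: u(x, t) = t^{2} x + 2 e^{t} - e^{t x}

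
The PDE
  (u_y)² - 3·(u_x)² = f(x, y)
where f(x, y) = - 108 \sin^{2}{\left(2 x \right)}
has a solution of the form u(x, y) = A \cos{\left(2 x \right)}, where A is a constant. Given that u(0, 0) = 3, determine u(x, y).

Answer: u(x, y) = 3 \cos{\left(2 x \right)}

Derivation:
Substitute the ansatz u = A \cos{\left(2 x \right)} into the left-hand side.
Derivatives of the ansatz:
  u_y = 0
  u_x = - 2 A \sin{\left(2 x \right)}
Term by term:
  (u_y)² = 0
  -3·(u_x)² = - 12 A^{2} \sin^{2}{\left(2 x \right)}
So the left-hand side equals
  - 12 A^{2} \sin^{2}{\left(2 x \right)}
This must equal f(x, y) = - 108 \sin^{2}{\left(2 x \right)} identically.
Matching coefficients of the independent functions:
  [\sin^{2}{\left(2 x \right)}]:  - 12 A^{2} = -108
These equations allow (A) = (-3) or (3).
Impose the point condition(s):
  u(0, 0) = 3  ⟹  A = 3
Only A = 3 satisfies everything.
Hence u(x, y) = 3 \cos{\left(2 x \right)}.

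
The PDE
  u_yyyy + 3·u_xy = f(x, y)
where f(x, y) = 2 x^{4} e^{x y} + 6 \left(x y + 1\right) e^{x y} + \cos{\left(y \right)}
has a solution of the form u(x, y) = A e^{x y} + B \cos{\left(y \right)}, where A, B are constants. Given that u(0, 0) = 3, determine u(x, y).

Substitute the ansatz u = A e^{x y} + B \cos{\left(y \right)} into the left-hand side.
Derivatives of the ansatz:
  u_yyyy = A x^{4} e^{x y} + B \cos{\left(y \right)}
  u_xy = A x y e^{x y} + A e^{x y}
Term by term:
  u_yyyy = A x^{4} e^{x y} + B \cos{\left(y \right)}
  3·u_xy = 3 A x y e^{x y} + 3 A e^{x y}
So the left-hand side equals
  A x^{4} e^{x y} + 3 A x y e^{x y} + 3 A e^{x y} + B \cos{\left(y \right)}
This must equal f(x, y) identically; expanded, f = 2 x^{4} e^{x y} + 6 x y e^{x y} + 6 e^{x y} + \cos{\left(y \right)}.
Matching coefficients of the independent functions:
  [x^{4} e^{x y}]:  A = 2
  [x y e^{x y}, e^{x y}]:  3 A = 6
  [\cos{\left(y \right)}]:  B = 1
Solving: A = 2, B = 1.
Check against the point condition:
  u(0, 0) = 3  ⟹  A + B = 3  ✓
Hence u(x, y) = 2 e^{x y} + \cos{\left(y \right)}.

Answer: u(x, y) = 2 e^{x y} + \cos{\left(y \right)}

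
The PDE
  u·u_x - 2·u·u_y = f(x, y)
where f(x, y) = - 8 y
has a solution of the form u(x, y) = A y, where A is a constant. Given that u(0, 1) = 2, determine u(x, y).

Answer: u(x, y) = 2 y

Derivation:
Substitute the ansatz u = A y into the left-hand side.
Derivatives of the ansatz:
  u_x = 0
  u_y = A
Term by term:
  u·u_x = 0
  -2·u·u_y = - 2 A^{2} y
So the left-hand side equals
  - 2 A^{2} y
This must equal f(x, y) = - 8 y identically.
Matching coefficients of the independent functions:
  [y]:  - 2 A^{2} = -8
These equations allow (A) = (-2) or (2).
Impose the point condition(s):
  u(0, 1) = 2  ⟹  A = 2
Only A = 2 satisfies everything.
Hence u(x, y) = 2 y.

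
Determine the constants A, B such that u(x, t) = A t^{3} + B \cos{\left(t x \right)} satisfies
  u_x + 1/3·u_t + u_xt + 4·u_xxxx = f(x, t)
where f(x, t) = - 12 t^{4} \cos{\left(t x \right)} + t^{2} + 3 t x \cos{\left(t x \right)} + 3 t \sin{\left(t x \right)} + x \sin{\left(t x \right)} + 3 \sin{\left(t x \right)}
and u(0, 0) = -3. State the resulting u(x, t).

Substitute the ansatz u = A t^{3} + B \cos{\left(t x \right)} into the left-hand side.
Derivatives of the ansatz:
  u_x = - B t \sin{\left(t x \right)}
  u_t = 3 A t^{2} - B x \sin{\left(t x \right)}
  u_xt = - B t x \cos{\left(t x \right)} - B \sin{\left(t x \right)}
  u_xxxx = B t^{4} \cos{\left(t x \right)}
Term by term:
  u_x = - B t \sin{\left(t x \right)}
  1/3·u_t = A t^{2} - \frac{B x \sin{\left(t x \right)}}{3}
  u_xt = - B t x \cos{\left(t x \right)} - B \sin{\left(t x \right)}
  4·u_xxxx = 4 B t^{4} \cos{\left(t x \right)}
So the left-hand side equals
  A t^{2} + 4 B t^{4} \cos{\left(t x \right)} - B t x \cos{\left(t x \right)} - B t \sin{\left(t x \right)} - \frac{B x \sin{\left(t x \right)}}{3} - B \sin{\left(t x \right)}
This must equal f(x, t) = - 12 t^{4} \cos{\left(t x \right)} + t^{2} + 3 t x \cos{\left(t x \right)} + 3 t \sin{\left(t x \right)} + x \sin{\left(t x \right)} + 3 \sin{\left(t x \right)} identically.
Matching coefficients of the independent functions:
  [t^{2}]:  A = 1
  [t \sin{\left(t x \right)}, t x \cos{\left(t x \right)}, \sin{\left(t x \right)}]:  - B = 3
  [t^{4} \cos{\left(t x \right)}]:  4 B = -12
  [x \sin{\left(t x \right)}]:  - \frac{B}{3} = 1
Solving: A = 1, B = -3.
Check against the point condition:
  u(0, 0) = -3  ⟹  B = -3  ✓
Hence u(x, t) = t^{3} - 3 \cos{\left(t x \right)}.

Answer: u(x, t) = t^{3} - 3 \cos{\left(t x \right)}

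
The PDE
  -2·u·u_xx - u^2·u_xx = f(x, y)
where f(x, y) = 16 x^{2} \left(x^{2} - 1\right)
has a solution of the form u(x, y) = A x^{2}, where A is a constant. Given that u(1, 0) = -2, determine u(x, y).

Answer: u(x, y) = - 2 x^{2}

Derivation:
Substitute the ansatz u = A x^{2} into the left-hand side.
Derivatives of the ansatz:
  u_xx = 2 A
Term by term:
  -2·u·u_xx = - 4 A^{2} x^{2}
  -u^2·u_xx = - 2 A^{3} x^{4}
So the left-hand side equals
  - 2 A^{3} x^{4} - 4 A^{2} x^{2}
This must equal f(x, y) identically; expanded, f = 16 x^{4} - 16 x^{2}.
Matching coefficients of the independent functions:
  [x^{2}]:  - 4 A^{2} = -16
  [x^{4}]:  - 2 A^{3} = 16
Solving: A = -2.
Check against the point condition:
  u(1, 0) = -2  ⟹  A = -2  ✓
Hence u(x, y) = - 2 x^{2}.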